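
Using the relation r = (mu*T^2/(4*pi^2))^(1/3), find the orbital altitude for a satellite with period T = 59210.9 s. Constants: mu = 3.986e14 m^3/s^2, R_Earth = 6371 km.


T = 59210.9 s
r = (mu*T^2/(4*pi^2))^(1/3) = (3.986e14 * 59210.9^2 / (4*pi^2))^(1/3)
r = 3.2834239e+07 m = 32834.2394 km
alt = r - R_E = 32834.2394 - 6371 = 26463.2394 km

26463.2394 km


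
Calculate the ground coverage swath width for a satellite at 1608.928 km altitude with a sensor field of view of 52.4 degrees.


FOV = 52.4 deg = 0.9145525 rad
swath = 2 * alt * tan(FOV/2) = 2 * 1608.928 * tan(0.4572763)
swath = 2 * 1608.928 * 0.492061
swath = 1583.3814 km

1583.3814 km


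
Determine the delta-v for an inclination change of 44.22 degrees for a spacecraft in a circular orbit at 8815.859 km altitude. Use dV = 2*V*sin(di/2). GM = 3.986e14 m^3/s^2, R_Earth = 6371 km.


r = 15186.8590 km = 1.5186859e+07 m
V = sqrt(mu/r) = 5123.1216 m/s
di = 44.22 deg = 0.7717846 rad
dV = 2*V*sin(di/2) = 2*5123.1216*sin(0.3858923)
dV = 3856.5422 m/s = 3.8565 km/s

3.8565 km/s


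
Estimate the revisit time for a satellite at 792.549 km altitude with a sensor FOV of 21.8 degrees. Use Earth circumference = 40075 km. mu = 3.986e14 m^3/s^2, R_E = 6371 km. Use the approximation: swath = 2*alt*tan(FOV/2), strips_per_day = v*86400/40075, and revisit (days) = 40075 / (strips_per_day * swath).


swath = 2*792.549*tan(0.1902409) = 305.2418 km
v = sqrt(mu/r) = 7459.4109 m/s = 7.4594 km/s
strips/day = v*86400/40075 = 7.4594*86400/40075 = 16.0822
coverage/day = strips * swath = 16.0822 * 305.2418 = 4908.9510 km
revisit = 40075 / 4908.9510 = 8.1637 days

8.1637 days


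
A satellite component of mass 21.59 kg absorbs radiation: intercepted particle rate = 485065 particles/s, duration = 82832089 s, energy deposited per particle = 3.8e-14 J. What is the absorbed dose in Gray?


Total energy deposited = rate * time * E_per
  = 485065 * 82832089 * 3.8e-14 = 1.5268 J
Dose = E_total / mass = 1.5268 / 21.59
Dose = 0.07071792 Gy

0.0707 Gy


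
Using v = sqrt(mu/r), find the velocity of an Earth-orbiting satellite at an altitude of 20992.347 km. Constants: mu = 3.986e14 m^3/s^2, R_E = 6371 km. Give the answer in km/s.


r = R_E + alt = 6371.0 + 20992.347 = 27363.3470 km = 2.7363347e+07 m
v = sqrt(mu/r) = sqrt(3.986e14 / 2.7363347e+07) = 3816.6650 m/s = 3.8167 km/s

3.8167 km/s


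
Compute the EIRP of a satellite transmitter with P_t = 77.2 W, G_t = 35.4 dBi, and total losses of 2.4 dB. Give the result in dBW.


Pt = 77.2 W = 18.8762 dBW
EIRP = Pt_dBW + Gt - losses = 18.8762 + 35.4 - 2.4 = 51.8762 dBW

51.8762 dBW


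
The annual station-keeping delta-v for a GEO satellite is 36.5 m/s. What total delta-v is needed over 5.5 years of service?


dV = rate * years = 36.5 * 5.5
dV = 200.7500 m/s

200.7500 m/s


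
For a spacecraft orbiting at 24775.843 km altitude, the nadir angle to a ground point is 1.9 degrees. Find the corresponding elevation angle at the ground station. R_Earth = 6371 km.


r = R_E + alt = 31146.8430 km
Law of sines in the satellite / Earth-center / ground-point triangle:
  sin(nadir)/R_E = sin(90 + el)/r  =>  cos(el) = (r/R_E)*sin(nadir)
cos(el) = (31146.8430 / 6371.0000) * sin(1.9 deg) = 0.1620906
el = arccos(0.1620906) = 80.6717 deg
(Earth-central angle = 90 - nadir - el = 7.4283 deg)

80.6717 degrees


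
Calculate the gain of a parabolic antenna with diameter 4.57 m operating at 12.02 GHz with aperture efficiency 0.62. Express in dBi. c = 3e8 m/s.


lambda = c/f = 3e8 / 1.202e+10 = 0.0249584 m
G = eta*(pi*D/lambda)^2 = 0.62*(pi*4.57/0.0249584)^2
G = 205158.8523 (linear)
G = 10*log10(205158.8523) = 53.1209 dBi

53.1209 dBi


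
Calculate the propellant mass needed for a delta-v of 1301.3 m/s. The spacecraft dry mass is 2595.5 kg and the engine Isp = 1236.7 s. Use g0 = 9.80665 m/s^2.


ve = Isp * g0 = 1236.7 * 9.80665 = 12127.884055 m/s
mass ratio = exp(dv/ve) = exp(1301.3/12127.884055) = 1.11326617
m_prop = m_dry * (mr - 1) = 2595.5 * (1.11326617 - 1)
m_prop = 293.9823 kg

293.9823 kg


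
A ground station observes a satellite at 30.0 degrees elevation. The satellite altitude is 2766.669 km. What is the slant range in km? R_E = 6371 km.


h = 2766.669 km, el = 30.0 deg
d = -R_E*sin(el) + sqrt((R_E*sin(el))^2 + 2*R_E*h + h^2)
d = -6371.0000*sin(0.5235988) + sqrt((6371.0000*0.5000)^2 + 2*6371.0000*2766.669 + 2766.669^2)
d = 4098.3701 km

4098.3701 km


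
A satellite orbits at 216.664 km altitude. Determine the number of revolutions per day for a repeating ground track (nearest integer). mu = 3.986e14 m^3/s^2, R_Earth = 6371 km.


r = 6.587664e+06 m
T = 2*pi*sqrt(r^3/mu) = 5321.1853 s = 88.6864 min
revs/day = 1440 / 88.6864 = 16.2370
Rounded: 16 revolutions per day

16 revolutions per day


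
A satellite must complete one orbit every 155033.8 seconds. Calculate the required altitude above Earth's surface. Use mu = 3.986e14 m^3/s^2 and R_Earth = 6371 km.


T = 155033.8 s
r = (mu*T^2/(4*pi^2))^(1/3) = (3.986e14 * 155033.8^2 / (4*pi^2))^(1/3)
r = 6.2374936e+07 m = 62374.9361 km
alt = r - R_E = 62374.9361 - 6371 = 56003.9361 km

56003.9361 km


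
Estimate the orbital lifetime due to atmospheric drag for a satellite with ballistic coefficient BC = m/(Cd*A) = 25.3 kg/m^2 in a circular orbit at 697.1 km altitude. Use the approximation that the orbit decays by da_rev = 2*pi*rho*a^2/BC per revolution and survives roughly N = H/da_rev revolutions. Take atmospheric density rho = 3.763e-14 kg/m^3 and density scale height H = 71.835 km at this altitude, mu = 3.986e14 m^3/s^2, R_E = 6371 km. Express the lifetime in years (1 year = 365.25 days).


a = R_E + alt = 7068.1000 km = 7.0681e+06 m
da_rev = 2*pi*rho*a^2/BC = 2*pi*3.763e-14*(7.0681e+06)^2/25.3 = 0.466873191 m per revolution
N = H/da_rev = 71835.0000 m / 0.466873191 m = 153864.0501 revolutions
P = 2*pi*sqrt(a^3/mu) = 5913.7812 s
lifetime = N*P = 153864.0501 * 5913.7812 = 9.0991832e+08 s = 10531.4620 days
years = 10531.4620 / 365.25 = 28.8336 years

28.8336 years


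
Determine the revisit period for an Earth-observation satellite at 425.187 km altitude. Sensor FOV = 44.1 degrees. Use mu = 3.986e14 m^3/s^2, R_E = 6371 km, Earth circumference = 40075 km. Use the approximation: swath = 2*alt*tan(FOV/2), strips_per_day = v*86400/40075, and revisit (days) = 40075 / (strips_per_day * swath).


swath = 2*425.187*tan(0.3848451) = 344.4369 km
v = sqrt(mu/r) = 7658.3637 m/s = 7.6584 km/s
strips/day = v*86400/40075 = 7.6584*86400/40075 = 16.5111
coverage/day = strips * swath = 16.5111 * 344.4369 = 5687.0351 km
revisit = 40075 / 5687.0351 = 7.0467 days

7.0467 days


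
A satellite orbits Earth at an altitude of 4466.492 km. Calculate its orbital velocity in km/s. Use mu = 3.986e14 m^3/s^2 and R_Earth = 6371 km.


r = R_E + alt = 6371.0 + 4466.492 = 10837.4920 km = 1.0837492e+07 m
v = sqrt(mu/r) = sqrt(3.986e14 / 1.0837492e+07) = 6064.6292 m/s = 6.0646 km/s

6.0646 km/s


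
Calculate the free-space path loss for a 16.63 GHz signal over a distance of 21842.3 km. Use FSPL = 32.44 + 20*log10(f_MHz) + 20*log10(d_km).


f = 16.63 GHz = 16630.0000 MHz
d = 21842.3 km
FSPL = 32.44 + 20*log10(16630.0000) + 20*log10(21842.3)
FSPL = 32.44 + 84.4178 + 86.7860
FSPL = 203.6438 dB

203.6438 dB


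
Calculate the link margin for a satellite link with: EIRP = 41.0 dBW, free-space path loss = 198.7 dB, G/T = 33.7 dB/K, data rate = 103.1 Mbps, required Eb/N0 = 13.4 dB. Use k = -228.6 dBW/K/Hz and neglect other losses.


C/N0 = EIRP - FSPL + G/T - k = 41.0 - 198.7 + 33.7 - (-228.6)
C/N0 = 104.6000 dB-Hz
R_b = 103.1 Mbps = 1.031e+08 bps -> 10*log10(R_b) = 80.1326 dB-Hz
Eb/N0 = C/N0 - 10*log10(R_b) = 104.6000 - 80.1326 = 24.4674 dB
Margin = Eb/N0 - Eb/N0_req = 24.4674 - 13.4 = 11.0674 dB (link closes)

11.0674 dB


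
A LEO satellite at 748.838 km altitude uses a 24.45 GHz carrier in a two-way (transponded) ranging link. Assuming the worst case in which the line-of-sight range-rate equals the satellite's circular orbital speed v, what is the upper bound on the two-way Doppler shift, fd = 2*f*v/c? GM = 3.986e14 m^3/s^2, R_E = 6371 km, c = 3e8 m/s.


r = 7.119838e+06 m
v = sqrt(mu/r) = 7482.2737 m/s (worst-case radial velocity)
f = 24.45 GHz = 2.445e+10 Hz
fd = 2*f*v/c = 2*2.445e+10*7482.2737/3.0e+08
fd = 1.2196106e+06 Hz

1.2196e+06 Hz


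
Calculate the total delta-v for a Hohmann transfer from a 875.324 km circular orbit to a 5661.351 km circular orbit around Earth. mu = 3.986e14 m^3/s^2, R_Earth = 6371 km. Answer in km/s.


r1 = 7246.3240 km = 7.246324e+06 m
r2 = 12032.3510 km = 1.2032351e+07 m
dv1 = sqrt(mu/r1)*(sqrt(2*r2/(r1+r2)) - 1) = 869.6308 m/s
dv2 = sqrt(mu/r2)*(1 - sqrt(2*r1/(r1+r2))) = 765.3138 m/s
total dv = |dv1| + |dv2| = 869.6308 + 765.3138 = 1634.9446 m/s = 1.6349 km/s

1.6349 km/s


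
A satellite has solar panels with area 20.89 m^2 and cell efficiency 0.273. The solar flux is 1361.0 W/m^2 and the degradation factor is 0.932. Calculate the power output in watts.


P = area * eta * S * degradation
P = 20.89 * 0.273 * 1361.0 * 0.932
P = 7233.9437 W

7233.9437 W


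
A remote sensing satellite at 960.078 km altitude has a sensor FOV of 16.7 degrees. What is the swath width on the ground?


FOV = 16.7 deg = 0.29147 rad
swath = 2 * alt * tan(FOV/2) = 2 * 960.078 * tan(0.145735)
swath = 2 * 960.078 * 0.1467756
swath = 281.8320 km

281.8320 km


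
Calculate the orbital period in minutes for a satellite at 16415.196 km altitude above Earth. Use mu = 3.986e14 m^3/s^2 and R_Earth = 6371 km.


r = 22786.1960 km = 2.2786196e+07 m
T = 2*pi*sqrt(r^3/mu) = 2*pi*sqrt(1.1830837e+22 / 3.986e14)
T = 34230.9510 s = 570.5158 min

570.5158 minutes


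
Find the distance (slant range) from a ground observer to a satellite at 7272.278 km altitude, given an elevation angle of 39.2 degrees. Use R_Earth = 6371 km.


h = 7272.278 km, el = 39.2 deg
d = -R_E*sin(el) + sqrt((R_E*sin(el))^2 + 2*R_E*h + h^2)
d = -6371.0000*sin(0.6841691) + sqrt((6371.0000*0.6320293)^2 + 2*6371.0000*7272.278 + 7272.278^2)
d = 8691.9644 km

8691.9644 km


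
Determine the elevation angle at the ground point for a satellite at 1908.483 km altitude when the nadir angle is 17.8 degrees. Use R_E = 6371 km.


r = R_E + alt = 8279.4830 km
Law of sines in the satellite / Earth-center / ground-point triangle:
  sin(nadir)/R_E = sin(90 + el)/r  =>  cos(el) = (r/R_E)*sin(nadir)
cos(el) = (8279.4830 / 6371.0000) * sin(17.8 deg) = 0.3972687
el = arccos(0.3972687) = 66.5925 deg
(Earth-central angle = 90 - nadir - el = 5.6075 deg)

66.5925 degrees


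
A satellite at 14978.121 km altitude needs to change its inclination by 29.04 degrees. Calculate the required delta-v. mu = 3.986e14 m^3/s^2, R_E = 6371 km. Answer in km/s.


r = 21349.1210 km = 2.1349121e+07 m
V = sqrt(mu/r) = 4320.9441 m/s
di = 29.04 deg = 0.5068436 rad
dV = 2*V*sin(di/2) = 2*4320.9441*sin(0.2534218)
dV = 2166.6764 m/s = 2.1667 km/s

2.1667 km/s


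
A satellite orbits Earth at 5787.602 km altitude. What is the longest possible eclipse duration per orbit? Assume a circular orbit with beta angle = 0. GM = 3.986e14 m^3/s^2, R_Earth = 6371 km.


r = 12158.6020 km
T = 222.3747 min
Eclipse fraction = arcsin(R_E/r)/pi = arcsin(6371.0000/12158.6020)/pi
= arcsin(0.5239912)/pi = 0.1755575
Eclipse duration = 0.1755575 * 222.3747 = 39.0396 min

39.0396 minutes


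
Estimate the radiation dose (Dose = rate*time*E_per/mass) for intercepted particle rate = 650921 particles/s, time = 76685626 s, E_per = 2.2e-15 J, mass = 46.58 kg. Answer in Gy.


Total energy deposited = rate * time * E_per
  = 650921 * 76685626 * 2.2e-15 = 0.1098158 J
Dose = E_total / mass = 0.1098158 / 46.58
Dose = 0.002357575 Gy

0.0024 Gy


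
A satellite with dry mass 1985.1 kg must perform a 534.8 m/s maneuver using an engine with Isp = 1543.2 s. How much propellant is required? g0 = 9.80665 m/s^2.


ve = Isp * g0 = 1543.2 * 9.80665 = 15133.622280 m/s
mass ratio = exp(dv/ve) = exp(534.8/15133.622280) = 1.03597036
m_prop = m_dry * (mr - 1) = 1985.1 * (1.03597036 - 1)
m_prop = 71.4048 kg

71.4048 kg


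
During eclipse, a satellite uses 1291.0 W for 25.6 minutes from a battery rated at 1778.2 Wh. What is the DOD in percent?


E_used = P * t / 60 = 1291.0 * 25.6 / 60 = 550.8267 Wh
DOD = E_used / E_total * 100 = 550.8267 / 1778.2 * 100
DOD = 30.9766 %

30.9766 %


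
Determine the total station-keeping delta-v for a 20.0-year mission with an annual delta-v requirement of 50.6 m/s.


dV = rate * years = 50.6 * 20.0
dV = 1012.0000 m/s

1012.0000 m/s


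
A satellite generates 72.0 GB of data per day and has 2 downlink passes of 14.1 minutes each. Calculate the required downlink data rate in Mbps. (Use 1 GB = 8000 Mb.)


total contact time = 2 * 14.1 * 60 = 1692.0000 s
data = 72.0 GB = 576000.0000 Mb
rate = 576000.0000 / 1692.0000 = 340.4255 Mbps

340.4255 Mbps


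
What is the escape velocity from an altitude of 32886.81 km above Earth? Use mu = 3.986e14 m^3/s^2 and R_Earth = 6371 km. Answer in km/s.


r = 6371.0 + 32886.81 = 39257.8100 km = 3.925781e+07 m
v_esc = sqrt(2*mu/r) = sqrt(2*3.986e14 / 3.925781e+07)
v_esc = 4506.3053 m/s = 4.5063 km/s

4.5063 km/s


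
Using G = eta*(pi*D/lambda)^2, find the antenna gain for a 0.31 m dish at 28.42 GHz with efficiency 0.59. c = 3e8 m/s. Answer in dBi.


lambda = c/f = 3e8 / 2.842e+10 = 0.01055595 m
G = eta*(pi*D/lambda)^2 = 0.59*(pi*0.31/0.01055595)^2
G = 5022.0471 (linear)
G = 10*log10(5022.0471) = 37.0088 dBi

37.0088 dBi


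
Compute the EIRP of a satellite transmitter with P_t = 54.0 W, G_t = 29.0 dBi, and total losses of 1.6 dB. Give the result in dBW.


Pt = 54.0 W = 17.3239 dBW
EIRP = Pt_dBW + Gt - losses = 17.3239 + 29.0 - 1.6 = 44.7239 dBW

44.7239 dBW


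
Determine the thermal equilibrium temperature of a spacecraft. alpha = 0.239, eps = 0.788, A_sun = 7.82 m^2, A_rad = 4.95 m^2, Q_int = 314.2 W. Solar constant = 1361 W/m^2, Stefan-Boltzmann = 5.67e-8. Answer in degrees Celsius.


Numerator = alpha*S*A_sun + Q_int = 0.239*1361*7.82 + 314.2 = 2857.8818 W
Denominator = eps*sigma*A_rad = 0.788*5.67e-8*4.95 = 2.2116402e-07 W/K^4
T^4 = 1.2922001e+10 K^4
T = 337.1572 K = 64.0072 C

64.0072 degrees Celsius


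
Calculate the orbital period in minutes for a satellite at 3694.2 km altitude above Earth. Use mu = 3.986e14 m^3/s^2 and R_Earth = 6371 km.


r = 10065.2000 km = 1.00652e+07 m
T = 2*pi*sqrt(r^3/mu) = 2*pi*sqrt(1.0196878e+21 / 3.986e14)
T = 10049.5088 s = 167.4918 min

167.4918 minutes


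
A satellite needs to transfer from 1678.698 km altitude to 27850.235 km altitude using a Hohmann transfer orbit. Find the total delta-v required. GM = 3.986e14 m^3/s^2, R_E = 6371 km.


r1 = 8049.6980 km = 8.049698e+06 m
r2 = 34221.2350 km = 3.4221235e+07 m
dv1 = sqrt(mu/r1)*(sqrt(2*r2/(r1+r2)) - 1) = 1917.2169 m/s
dv2 = sqrt(mu/r2)*(1 - sqrt(2*r1/(r1+r2))) = 1306.6537 m/s
total dv = |dv1| + |dv2| = 1917.2169 + 1306.6537 = 3223.8706 m/s = 3.2239 km/s

3.2239 km/s


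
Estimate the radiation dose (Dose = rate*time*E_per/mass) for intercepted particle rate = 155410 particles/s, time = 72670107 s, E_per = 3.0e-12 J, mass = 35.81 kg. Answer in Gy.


Total energy deposited = rate * time * E_per
  = 155410 * 72670107 * 3.0e-12 = 33.8810 J
Dose = E_total / mass = 33.8810 / 35.81
Dose = 0.9461319 Gy

0.9461 Gy


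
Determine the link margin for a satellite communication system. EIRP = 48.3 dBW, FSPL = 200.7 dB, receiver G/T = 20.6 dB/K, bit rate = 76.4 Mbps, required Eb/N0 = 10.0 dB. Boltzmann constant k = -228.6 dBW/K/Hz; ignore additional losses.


C/N0 = EIRP - FSPL + G/T - k = 48.3 - 200.7 + 20.6 - (-228.6)
C/N0 = 96.8000 dB-Hz
R_b = 76.4 Mbps = 7.64e+07 bps -> 10*log10(R_b) = 78.8309 dB-Hz
Eb/N0 = C/N0 - 10*log10(R_b) = 96.8000 - 78.8309 = 17.9691 dB
Margin = Eb/N0 - Eb/N0_req = 17.9691 - 10.0 = 7.9691 dB (link closes)

7.9691 dB


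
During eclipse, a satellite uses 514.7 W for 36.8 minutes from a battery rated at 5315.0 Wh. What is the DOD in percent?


E_used = P * t / 60 = 514.7 * 36.8 / 60 = 315.6827 Wh
DOD = E_used / E_total * 100 = 315.6827 / 5315.0 * 100
DOD = 5.9395 %

5.9395 %


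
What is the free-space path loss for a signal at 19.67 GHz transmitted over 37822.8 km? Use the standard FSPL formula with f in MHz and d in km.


f = 19.67 GHz = 19670.0000 MHz
d = 37822.8 km
FSPL = 32.44 + 20*log10(19670.0000) + 20*log10(37822.8)
FSPL = 32.44 + 85.8761 + 91.5551
FSPL = 209.8712 dB

209.8712 dB


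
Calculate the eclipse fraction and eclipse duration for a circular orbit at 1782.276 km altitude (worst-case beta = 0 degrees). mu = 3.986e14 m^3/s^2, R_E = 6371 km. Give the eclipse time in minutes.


r = 8153.2760 km
T = 122.1120 min
Eclipse fraction = arcsin(R_E/r)/pi = arcsin(6371.0000/8153.2760)/pi
= arcsin(0.7814037)/pi = 0.285496
Eclipse duration = 0.285496 * 122.1120 = 34.8625 min

34.8625 minutes


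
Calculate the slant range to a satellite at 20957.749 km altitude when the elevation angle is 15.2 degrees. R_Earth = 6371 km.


h = 20957.749 km, el = 15.2 deg
d = -R_E*sin(el) + sqrt((R_E*sin(el))^2 + 2*R_E*h + h^2)
d = -6371.0000*sin(0.26529) + sqrt((6371.0000*0.2621892)^2 + 2*6371.0000*20957.749 + 20957.749^2)
d = 24957.7947 km

24957.7947 km


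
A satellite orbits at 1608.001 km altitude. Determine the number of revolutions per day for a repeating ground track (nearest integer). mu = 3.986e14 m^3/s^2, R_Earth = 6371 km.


r = 7.979001e+06 m
T = 2*pi*sqrt(r^3/mu) = 7093.0660 s = 118.2178 min
revs/day = 1440 / 118.2178 = 12.1809
Rounded: 12 revolutions per day

12 revolutions per day


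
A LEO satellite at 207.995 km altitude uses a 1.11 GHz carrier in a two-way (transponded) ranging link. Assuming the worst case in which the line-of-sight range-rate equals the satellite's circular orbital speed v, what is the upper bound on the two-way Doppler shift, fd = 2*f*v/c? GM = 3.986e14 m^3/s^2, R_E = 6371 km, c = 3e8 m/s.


r = 6.578995e+06 m
v = sqrt(mu/r) = 7783.7498 m/s (worst-case radial velocity)
f = 1.11 GHz = 1.11e+09 Hz
fd = 2*f*v/c = 2*1.11e+09*7783.7498/3.0e+08
fd = 57599.7487 Hz

57599.7487 Hz


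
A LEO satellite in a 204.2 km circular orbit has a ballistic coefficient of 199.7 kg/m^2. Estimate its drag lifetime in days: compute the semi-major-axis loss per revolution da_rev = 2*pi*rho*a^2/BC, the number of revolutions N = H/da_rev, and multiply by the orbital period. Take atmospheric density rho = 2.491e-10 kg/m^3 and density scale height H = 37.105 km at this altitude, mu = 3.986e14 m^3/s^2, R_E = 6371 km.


a = R_E + alt = 6575.2000 km = 6.5752e+06 m
da_rev = 2*pi*rho*a^2/BC = 2*pi*2.491e-10*(6.5752e+06)^2/199.7 = 338.839058 m per revolution
N = H/da_rev = 37105.0000 m / 338.839058 m = 109.5063 revolutions
P = 2*pi*sqrt(a^3/mu) = 5306.0907 s
lifetime = N*P = 109.5063 * 5306.0907 = 581050.1831 s = 6.7251 days

6.7251 days


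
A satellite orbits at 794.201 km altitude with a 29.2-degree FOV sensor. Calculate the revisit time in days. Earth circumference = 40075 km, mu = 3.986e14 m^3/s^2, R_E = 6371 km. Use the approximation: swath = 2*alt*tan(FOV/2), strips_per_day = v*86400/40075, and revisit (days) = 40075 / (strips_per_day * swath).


swath = 2*794.201*tan(0.2548181) = 413.7477 km
v = sqrt(mu/r) = 7458.5509 m/s = 7.4586 km/s
strips/day = v*86400/40075 = 7.4586*86400/40075 = 16.0803
coverage/day = strips * swath = 16.0803 * 413.7477 = 6653.1956 km
revisit = 40075 / 6653.1956 = 6.0234 days

6.0234 days


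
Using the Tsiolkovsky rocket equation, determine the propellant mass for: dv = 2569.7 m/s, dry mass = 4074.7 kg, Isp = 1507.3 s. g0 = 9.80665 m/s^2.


ve = Isp * g0 = 1507.3 * 9.80665 = 14781.563545 m/s
mass ratio = exp(dv/ve) = exp(2569.7/14781.563545) = 1.18987105
m_prop = m_dry * (mr - 1) = 4074.7 * (1.18987105 - 1)
m_prop = 773.6676 kg

773.6676 kg


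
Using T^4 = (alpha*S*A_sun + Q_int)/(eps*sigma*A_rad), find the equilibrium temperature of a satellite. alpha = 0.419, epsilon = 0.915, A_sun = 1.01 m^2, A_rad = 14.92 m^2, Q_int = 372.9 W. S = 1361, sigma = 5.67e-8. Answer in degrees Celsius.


Numerator = alpha*S*A_sun + Q_int = 0.419*1361*1.01 + 372.9 = 948.8616 W
Denominator = eps*sigma*A_rad = 0.915*5.67e-8*14.92 = 7.7405706e-07 W/K^4
T^4 = 1.225829e+09 K^4
T = 187.1145 K = -86.0355 C

-86.0355 degrees Celsius


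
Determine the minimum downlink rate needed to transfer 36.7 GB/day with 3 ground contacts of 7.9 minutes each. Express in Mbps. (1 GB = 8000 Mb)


total contact time = 3 * 7.9 * 60 = 1422.0000 s
data = 36.7 GB = 293600.0000 Mb
rate = 293600.0000 / 1422.0000 = 206.4698 Mbps

206.4698 Mbps


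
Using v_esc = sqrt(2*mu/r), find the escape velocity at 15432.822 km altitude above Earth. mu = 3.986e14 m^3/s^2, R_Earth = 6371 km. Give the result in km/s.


r = 6371.0 + 15432.822 = 21803.8220 km = 2.1803822e+07 m
v_esc = sqrt(2*mu/r) = sqrt(2*3.986e14 / 2.1803822e+07)
v_esc = 6046.6848 m/s = 6.0467 km/s

6.0467 km/s


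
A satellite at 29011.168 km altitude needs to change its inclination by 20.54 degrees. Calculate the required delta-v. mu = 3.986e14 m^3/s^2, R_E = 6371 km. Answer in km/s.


r = 35382.1680 km = 3.5382168e+07 m
V = sqrt(mu/r) = 3356.4210 m/s
di = 20.54 deg = 0.3584906 rad
dV = 2*V*sin(di/2) = 2*3356.4210*sin(0.1792453)
dV = 1196.8127 m/s = 1.1968 km/s

1.1968 km/s


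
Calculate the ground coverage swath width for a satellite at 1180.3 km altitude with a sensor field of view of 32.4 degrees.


FOV = 32.4 deg = 0.5654867 rad
swath = 2 * alt * tan(FOV/2) = 2 * 1180.3 * tan(0.2827433)
swath = 2 * 1180.3 * 0.2905269
swath = 685.8177 km

685.8177 km


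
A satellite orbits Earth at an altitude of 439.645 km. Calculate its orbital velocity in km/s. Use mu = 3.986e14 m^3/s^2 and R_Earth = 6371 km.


r = R_E + alt = 6371.0 + 439.645 = 6810.6450 km = 6.810645e+06 m
v = sqrt(mu/r) = sqrt(3.986e14 / 6.810645e+06) = 7650.2306 m/s = 7.6502 km/s

7.6502 km/s


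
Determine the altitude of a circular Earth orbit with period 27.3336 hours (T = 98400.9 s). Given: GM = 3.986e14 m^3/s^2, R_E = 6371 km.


T = 98400.9 s
r = (mu*T^2/(4*pi^2))^(1/3) = (3.986e14 * 98400.9^2 / (4*pi^2))^(1/3)
r = 4.6067209e+07 m = 46067.2088 km
alt = r - R_E = 46067.2088 - 6371 = 39696.2088 km

39696.2088 km


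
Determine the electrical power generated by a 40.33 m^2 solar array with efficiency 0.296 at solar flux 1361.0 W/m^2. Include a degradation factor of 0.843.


P = area * eta * S * degradation
P = 40.33 * 0.296 * 1361.0 * 0.843
P = 13696.3748 W

13696.3748 W


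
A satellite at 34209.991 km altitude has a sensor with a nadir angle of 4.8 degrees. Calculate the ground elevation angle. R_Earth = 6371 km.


r = R_E + alt = 40580.9910 km
Law of sines in the satellite / Earth-center / ground-point triangle:
  sin(nadir)/R_E = sin(90 + el)/r  =>  cos(el) = (r/R_E)*sin(nadir)
cos(el) = (40580.9910 / 6371.0000) * sin(4.8 deg) = 0.5329979
el = arccos(0.5329979) = 57.7918 deg
(Earth-central angle = 90 - nadir - el = 27.4082 deg)

57.7918 degrees


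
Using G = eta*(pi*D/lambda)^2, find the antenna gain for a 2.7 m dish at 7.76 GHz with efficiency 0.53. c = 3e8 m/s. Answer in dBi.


lambda = c/f = 3e8 / 7.76e+09 = 0.03865979 m
G = eta*(pi*D/lambda)^2 = 0.53*(pi*2.7/0.03865979)^2
G = 25514.3246 (linear)
G = 10*log10(25514.3246) = 44.0678 dBi

44.0678 dBi


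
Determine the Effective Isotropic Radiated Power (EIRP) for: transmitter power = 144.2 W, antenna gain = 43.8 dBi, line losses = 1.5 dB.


Pt = 144.2 W = 21.5897 dBW
EIRP = Pt_dBW + Gt - losses = 21.5897 + 43.8 - 1.5 = 63.8897 dBW

63.8897 dBW


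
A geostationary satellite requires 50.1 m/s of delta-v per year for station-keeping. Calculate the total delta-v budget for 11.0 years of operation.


dV = rate * years = 50.1 * 11.0
dV = 551.1000 m/s

551.1000 m/s


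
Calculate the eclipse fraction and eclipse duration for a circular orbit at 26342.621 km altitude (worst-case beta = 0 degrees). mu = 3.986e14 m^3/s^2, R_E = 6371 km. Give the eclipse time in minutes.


r = 32713.6210 km
T = 981.4155 min
Eclipse fraction = arcsin(R_E/r)/pi = arcsin(6371.0000/32713.6210)/pi
= arcsin(0.1947507)/pi = 0.06238977
Eclipse duration = 0.06238977 * 981.4155 = 61.2303 min

61.2303 minutes


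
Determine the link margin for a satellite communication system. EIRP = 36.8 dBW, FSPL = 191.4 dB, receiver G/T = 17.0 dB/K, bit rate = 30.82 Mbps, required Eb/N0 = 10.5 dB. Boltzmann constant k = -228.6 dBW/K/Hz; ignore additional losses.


C/N0 = EIRP - FSPL + G/T - k = 36.8 - 191.4 + 17.0 - (-228.6)
C/N0 = 91.0000 dB-Hz
R_b = 30.82 Mbps = 3.082e+07 bps -> 10*log10(R_b) = 74.8883 dB-Hz
Eb/N0 = C/N0 - 10*log10(R_b) = 91.0000 - 74.8883 = 16.1117 dB
Margin = Eb/N0 - Eb/N0_req = 16.1117 - 10.5 = 5.6117 dB (link closes)

5.6117 dB


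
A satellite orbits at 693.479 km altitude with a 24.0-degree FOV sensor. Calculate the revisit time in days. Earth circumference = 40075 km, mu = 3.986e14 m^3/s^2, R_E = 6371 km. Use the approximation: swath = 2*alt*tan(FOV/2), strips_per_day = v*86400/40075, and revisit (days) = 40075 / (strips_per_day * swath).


swath = 2*693.479*tan(0.2094395) = 294.8070 km
v = sqrt(mu/r) = 7511.5330 m/s = 7.5115 km/s
strips/day = v*86400/40075 = 7.5115*86400/40075 = 16.1945
coverage/day = strips * swath = 16.1945 * 294.8070 = 4774.2660 km
revisit = 40075 / 4774.2660 = 8.3940 days

8.3940 days


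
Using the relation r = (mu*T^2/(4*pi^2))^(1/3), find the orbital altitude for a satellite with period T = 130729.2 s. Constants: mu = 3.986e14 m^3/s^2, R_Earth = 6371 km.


T = 130729.2 s
r = (mu*T^2/(4*pi^2))^(1/3) = (3.986e14 * 130729.2^2 / (4*pi^2))^(1/3)
r = 5.5672525e+07 m = 55672.5253 km
alt = r - R_E = 55672.5253 - 6371 = 49301.5253 km

49301.5253 km


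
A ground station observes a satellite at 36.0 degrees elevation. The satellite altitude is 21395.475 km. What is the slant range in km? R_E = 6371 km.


h = 21395.475 km, el = 36.0 deg
d = -R_E*sin(el) + sqrt((R_E*sin(el))^2 + 2*R_E*h + h^2)
d = -6371.0000*sin(0.6283185) + sqrt((6371.0000*0.5877853)^2 + 2*6371.0000*21395.475 + 21395.475^2)
d = 23539.1141 km

23539.1141 km


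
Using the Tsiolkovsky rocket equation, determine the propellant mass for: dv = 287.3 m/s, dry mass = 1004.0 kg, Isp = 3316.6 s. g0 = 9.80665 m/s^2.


ve = Isp * g0 = 3316.6 * 9.80665 = 32524.735390 m/s
mass ratio = exp(dv/ve) = exp(287.3/32524.735390) = 1.00887241
m_prop = m_dry * (mr - 1) = 1004.0 * (1.00887241 - 1)
m_prop = 8.9079 kg

8.9079 kg


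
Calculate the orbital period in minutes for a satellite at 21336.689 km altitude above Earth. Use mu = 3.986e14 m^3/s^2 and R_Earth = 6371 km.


r = 27707.6890 km = 2.7707689e+07 m
T = 2*pi*sqrt(r^3/mu) = 2*pi*sqrt(2.1271637e+22 / 3.986e14)
T = 45899.8935 s = 764.9982 min

764.9982 minutes


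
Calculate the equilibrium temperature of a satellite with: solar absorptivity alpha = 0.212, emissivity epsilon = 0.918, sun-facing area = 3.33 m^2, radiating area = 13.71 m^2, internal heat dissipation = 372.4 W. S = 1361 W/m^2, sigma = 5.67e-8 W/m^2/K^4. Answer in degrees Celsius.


Numerator = alpha*S*A_sun + Q_int = 0.212*1361*3.33 + 372.4 = 1333.2116 W
Denominator = eps*sigma*A_rad = 0.918*5.67e-8*13.71 = 7.1361373e-07 W/K^4
T^4 = 1.8682538e+09 K^4
T = 207.9021 K = -65.2479 C

-65.2479 degrees Celsius


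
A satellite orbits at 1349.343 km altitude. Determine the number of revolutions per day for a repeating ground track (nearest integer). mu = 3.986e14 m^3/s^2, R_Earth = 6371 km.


r = 7.720343e+06 m
T = 2*pi*sqrt(r^3/mu) = 6750.9690 s = 112.5162 min
revs/day = 1440 / 112.5162 = 12.7982
Rounded: 13 revolutions per day

13 revolutions per day


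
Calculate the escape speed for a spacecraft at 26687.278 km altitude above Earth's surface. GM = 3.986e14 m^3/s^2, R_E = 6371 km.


r = 6371.0 + 26687.278 = 33058.2780 km = 3.3058278e+07 m
v_esc = sqrt(2*mu/r) = sqrt(2*3.986e14 / 3.3058278e+07)
v_esc = 4910.7014 m/s = 4.9107 km/s

4.9107 km/s


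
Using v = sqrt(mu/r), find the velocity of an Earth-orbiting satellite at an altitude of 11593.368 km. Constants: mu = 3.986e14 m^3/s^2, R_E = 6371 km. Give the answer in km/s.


r = R_E + alt = 6371.0 + 11593.368 = 17964.3680 km = 1.7964368e+07 m
v = sqrt(mu/r) = sqrt(3.986e14 / 1.7964368e+07) = 4710.4530 m/s = 4.7105 km/s

4.7105 km/s


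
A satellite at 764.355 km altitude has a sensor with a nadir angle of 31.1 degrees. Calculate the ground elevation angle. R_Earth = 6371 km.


r = R_E + alt = 7135.3550 km
Law of sines in the satellite / Earth-center / ground-point triangle:
  sin(nadir)/R_E = sin(90 + el)/r  =>  cos(el) = (r/R_E)*sin(nadir)
cos(el) = (7135.3550 / 6371.0000) * sin(31.1 deg) = 0.578504
el = arccos(0.578504) = 54.6546 deg
(Earth-central angle = 90 - nadir - el = 4.2454 deg)

54.6546 degrees


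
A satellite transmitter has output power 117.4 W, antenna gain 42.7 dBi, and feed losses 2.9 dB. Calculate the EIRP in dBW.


Pt = 117.4 W = 20.6967 dBW
EIRP = Pt_dBW + Gt - losses = 20.6967 + 42.7 - 2.9 = 60.4967 dBW

60.4967 dBW


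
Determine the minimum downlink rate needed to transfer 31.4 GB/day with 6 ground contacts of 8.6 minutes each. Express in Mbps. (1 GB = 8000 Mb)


total contact time = 6 * 8.6 * 60 = 3096.0000 s
data = 31.4 GB = 251200.0000 Mb
rate = 251200.0000 / 3096.0000 = 81.1370 Mbps

81.1370 Mbps


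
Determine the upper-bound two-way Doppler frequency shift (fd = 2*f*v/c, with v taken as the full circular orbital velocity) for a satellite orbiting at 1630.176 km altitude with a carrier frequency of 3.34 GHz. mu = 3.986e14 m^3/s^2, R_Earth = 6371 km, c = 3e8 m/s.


r = 8.001176e+06 m
v = sqrt(mu/r) = 7058.1638 m/s (worst-case radial velocity)
f = 3.34 GHz = 3.34e+09 Hz
fd = 2*f*v/c = 2*3.34e+09*7058.1638/3.0e+08
fd = 157161.7815 Hz

157161.7815 Hz


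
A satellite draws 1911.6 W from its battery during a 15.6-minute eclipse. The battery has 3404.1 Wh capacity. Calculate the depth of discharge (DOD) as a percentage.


E_used = P * t / 60 = 1911.6 * 15.6 / 60 = 497.0160 Wh
DOD = E_used / E_total * 100 = 497.0160 / 3404.1 * 100
DOD = 14.6005 %

14.6005 %


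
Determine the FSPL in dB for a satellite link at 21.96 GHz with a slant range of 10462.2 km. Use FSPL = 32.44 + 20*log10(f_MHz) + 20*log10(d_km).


f = 21.96 GHz = 21960.0000 MHz
d = 10462.2 km
FSPL = 32.44 + 20*log10(21960.0000) + 20*log10(10462.2)
FSPL = 32.44 + 86.8326 + 80.3925
FSPL = 199.6651 dB

199.6651 dB


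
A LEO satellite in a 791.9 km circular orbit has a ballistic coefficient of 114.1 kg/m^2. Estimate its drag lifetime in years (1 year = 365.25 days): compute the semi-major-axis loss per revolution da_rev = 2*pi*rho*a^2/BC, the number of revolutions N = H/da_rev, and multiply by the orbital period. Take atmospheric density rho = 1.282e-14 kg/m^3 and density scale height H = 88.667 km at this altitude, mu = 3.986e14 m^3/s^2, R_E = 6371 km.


a = R_E + alt = 7162.9000 km = 7.1629e+06 m
da_rev = 2*pi*rho*a^2/BC = 2*pi*1.282e-14*(7.1629e+06)^2/114.1 = 0.0362209657 m per revolution
N = H/da_rev = 88667.0000 m / 0.0362209657 m = 2.4479469e+06 revolutions
P = 2*pi*sqrt(a^3/mu) = 6033.1560 s
lifetime = N*P = 2.4479469e+06 * 6033.1560 = 1.4768845e+10 s = 170935.7100 days
years = 170935.7100 / 365.25 = 467.9965 years

467.9965 years


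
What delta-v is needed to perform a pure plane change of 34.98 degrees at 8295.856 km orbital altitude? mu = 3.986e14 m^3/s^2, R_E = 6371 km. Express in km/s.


r = 14666.8560 km = 1.4666856e+07 m
V = sqrt(mu/r) = 5213.1489 m/s
di = 34.98 deg = 0.6105162 rad
dV = 2*V*sin(di/2) = 2*5213.1489*sin(0.3052581)
dV = 3133.5127 m/s = 3.1335 km/s

3.1335 km/s


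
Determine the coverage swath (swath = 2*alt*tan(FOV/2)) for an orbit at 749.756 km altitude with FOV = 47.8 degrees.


FOV = 47.8 deg = 0.8342674 rad
swath = 2 * alt * tan(FOV/2) = 2 * 749.756 * tan(0.4171337)
swath = 2 * 749.756 * 0.443139
swath = 664.4923 km

664.4923 km


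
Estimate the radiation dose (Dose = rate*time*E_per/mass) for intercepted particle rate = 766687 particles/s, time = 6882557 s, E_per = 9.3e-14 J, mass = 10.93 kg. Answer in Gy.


Total energy deposited = rate * time * E_per
  = 766687 * 6882557 * 9.3e-14 = 0.4907393 J
Dose = E_total / mass = 0.4907393 / 10.93
Dose = 0.04489838 Gy

0.0449 Gy


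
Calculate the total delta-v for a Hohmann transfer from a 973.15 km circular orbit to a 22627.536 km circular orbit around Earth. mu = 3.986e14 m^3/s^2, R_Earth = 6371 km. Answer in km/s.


r1 = 7344.1500 km = 7.34415e+06 m
r2 = 28998.5360 km = 2.8998536e+07 m
dv1 = sqrt(mu/r1)*(sqrt(2*r2/(r1+r2)) - 1) = 1939.5067 m/s
dv2 = sqrt(mu/r2)*(1 - sqrt(2*r1/(r1+r2))) = 1350.5046 m/s
total dv = |dv1| + |dv2| = 1939.5067 + 1350.5046 = 3290.0113 m/s = 3.2900 km/s

3.2900 km/s


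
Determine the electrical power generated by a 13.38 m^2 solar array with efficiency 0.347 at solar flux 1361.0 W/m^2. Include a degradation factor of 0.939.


P = area * eta * S * degradation
P = 13.38 * 0.347 * 1361.0 * 0.939
P = 5933.4776 W

5933.4776 W


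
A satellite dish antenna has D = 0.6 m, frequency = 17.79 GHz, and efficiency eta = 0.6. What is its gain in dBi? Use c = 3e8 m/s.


lambda = c/f = 3e8 / 1.779e+10 = 0.01686341 m
G = eta*(pi*D/lambda)^2 = 0.6*(pi*0.6/0.01686341)^2
G = 7496.5749 (linear)
G = 10*log10(7496.5749) = 38.7486 dBi

38.7486 dBi


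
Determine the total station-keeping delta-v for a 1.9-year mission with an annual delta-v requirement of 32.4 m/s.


dV = rate * years = 32.4 * 1.9
dV = 61.5600 m/s

61.5600 m/s


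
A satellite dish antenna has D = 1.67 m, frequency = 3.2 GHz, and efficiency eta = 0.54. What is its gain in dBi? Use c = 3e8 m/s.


lambda = c/f = 3e8 / 3.2e+09 = 0.09375 m
G = eta*(pi*D/lambda)^2 = 0.54*(pi*1.67/0.09375)^2
G = 1691.1569 (linear)
G = 10*log10(1691.1569) = 32.2818 dBi

32.2818 dBi


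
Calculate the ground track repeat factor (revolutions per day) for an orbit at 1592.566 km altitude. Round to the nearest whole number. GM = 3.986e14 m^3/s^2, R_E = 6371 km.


r = 7.963566e+06 m
T = 2*pi*sqrt(r^3/mu) = 7072.4941 s = 117.8749 min
revs/day = 1440 / 117.8749 = 12.2163
Rounded: 12 revolutions per day

12 revolutions per day


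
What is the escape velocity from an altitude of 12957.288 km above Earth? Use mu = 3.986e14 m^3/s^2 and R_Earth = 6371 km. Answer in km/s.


r = 6371.0 + 12957.288 = 19328.2880 km = 1.9328288e+07 m
v_esc = sqrt(2*mu/r) = sqrt(2*3.986e14 / 1.9328288e+07)
v_esc = 6422.2462 m/s = 6.4222 km/s

6.4222 km/s


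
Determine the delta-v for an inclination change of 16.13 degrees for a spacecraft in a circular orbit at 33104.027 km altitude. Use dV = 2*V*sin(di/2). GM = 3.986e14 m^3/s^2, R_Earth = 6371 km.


r = 39475.0270 km = 3.9475027e+07 m
V = sqrt(mu/r) = 3177.6600 m/s
di = 16.13 deg = 0.2815216 rad
dV = 2*V*sin(di/2) = 2*3177.6600*sin(0.1407608)
dV = 891.6287 m/s = 0.8916287 km/s

0.8916 km/s


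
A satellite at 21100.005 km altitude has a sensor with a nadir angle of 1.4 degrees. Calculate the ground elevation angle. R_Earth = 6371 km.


r = R_E + alt = 27471.0050 km
Law of sines in the satellite / Earth-center / ground-point triangle:
  sin(nadir)/R_E = sin(90 + el)/r  =>  cos(el) = (r/R_E)*sin(nadir)
cos(el) = (27471.0050 / 6371.0000) * sin(1.4 deg) = 0.1053487
el = arccos(0.1053487) = 83.9527 deg
(Earth-central angle = 90 - nadir - el = 4.6473 deg)

83.9527 degrees


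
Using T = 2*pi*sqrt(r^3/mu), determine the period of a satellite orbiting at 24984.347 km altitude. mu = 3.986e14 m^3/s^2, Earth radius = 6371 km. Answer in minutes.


r = 31355.3470 km = 3.1355347e+07 m
T = 2*pi*sqrt(r^3/mu) = 2*pi*sqrt(3.0827254e+22 / 3.986e14)
T = 55255.8976 s = 920.9316 min

920.9316 minutes


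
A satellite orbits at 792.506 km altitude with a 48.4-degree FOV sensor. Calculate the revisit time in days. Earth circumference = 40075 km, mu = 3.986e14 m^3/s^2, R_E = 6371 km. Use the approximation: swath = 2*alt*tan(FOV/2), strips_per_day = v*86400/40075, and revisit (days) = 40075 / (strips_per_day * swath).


swath = 2*792.506*tan(0.4223697) = 712.3326 km
v = sqrt(mu/r) = 7459.4333 m/s = 7.4594 km/s
strips/day = v*86400/40075 = 7.4594*86400/40075 = 16.0822
coverage/day = strips * swath = 16.0822 * 712.3326 = 11455.8914 km
revisit = 40075 / 11455.8914 = 3.4982 days

3.4982 days


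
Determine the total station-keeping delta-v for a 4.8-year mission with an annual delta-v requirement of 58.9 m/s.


dV = rate * years = 58.9 * 4.8
dV = 282.7200 m/s

282.7200 m/s


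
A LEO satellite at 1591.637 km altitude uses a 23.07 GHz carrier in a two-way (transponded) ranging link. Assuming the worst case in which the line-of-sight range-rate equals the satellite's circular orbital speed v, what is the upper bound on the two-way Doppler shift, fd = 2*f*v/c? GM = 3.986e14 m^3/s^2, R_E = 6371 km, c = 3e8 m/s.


r = 7.962637e+06 m
v = sqrt(mu/r) = 7075.2239 m/s (worst-case radial velocity)
f = 23.07 GHz = 2.307e+10 Hz
fd = 2*f*v/c = 2*2.307e+10*7075.2239/3.0e+08
fd = 1.0881694e+06 Hz

1.0882e+06 Hz


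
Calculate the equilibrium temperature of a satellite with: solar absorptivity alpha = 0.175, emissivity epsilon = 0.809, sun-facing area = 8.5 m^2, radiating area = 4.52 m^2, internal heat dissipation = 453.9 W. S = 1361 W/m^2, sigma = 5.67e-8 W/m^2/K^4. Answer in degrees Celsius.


Numerator = alpha*S*A_sun + Q_int = 0.175*1361*8.5 + 453.9 = 2478.3875 W
Denominator = eps*sigma*A_rad = 0.809*5.67e-8*4.52 = 2.0733376e-07 W/K^4
T^4 = 1.1953613e+10 K^4
T = 330.6548 K = 57.5048 C

57.5048 degrees Celsius


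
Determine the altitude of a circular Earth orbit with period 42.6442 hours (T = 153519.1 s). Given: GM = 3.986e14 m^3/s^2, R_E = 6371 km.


T = 153519.1 s
r = (mu*T^2/(4*pi^2))^(1/3) = (3.986e14 * 153519.1^2 / (4*pi^2))^(1/3)
r = 6.1967998e+07 m = 61967.9976 km
alt = r - R_E = 61967.9976 - 6371 = 55596.9976 km

55596.9976 km


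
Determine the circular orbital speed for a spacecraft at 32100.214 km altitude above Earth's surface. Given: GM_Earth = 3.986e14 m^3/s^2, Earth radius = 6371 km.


r = R_E + alt = 6371.0 + 32100.214 = 38471.2140 km = 3.8471214e+07 m
v = sqrt(mu/r) = sqrt(3.986e14 / 3.8471214e+07) = 3218.8497 m/s = 3.2188 km/s

3.2188 km/s


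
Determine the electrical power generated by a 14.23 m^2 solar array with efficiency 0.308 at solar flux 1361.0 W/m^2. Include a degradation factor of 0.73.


P = area * eta * S * degradation
P = 14.23 * 0.308 * 1361.0 * 0.73
P = 4354.4830 W

4354.4830 W


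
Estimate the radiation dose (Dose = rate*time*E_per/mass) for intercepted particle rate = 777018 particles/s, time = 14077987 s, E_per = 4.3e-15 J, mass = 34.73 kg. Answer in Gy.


Total energy deposited = rate * time * E_per
  = 777018 * 14077987 * 4.3e-15 = 0.04703705 J
Dose = E_total / mass = 0.04703705 / 34.73
Dose = 0.001354364 Gy

0.0014 Gy


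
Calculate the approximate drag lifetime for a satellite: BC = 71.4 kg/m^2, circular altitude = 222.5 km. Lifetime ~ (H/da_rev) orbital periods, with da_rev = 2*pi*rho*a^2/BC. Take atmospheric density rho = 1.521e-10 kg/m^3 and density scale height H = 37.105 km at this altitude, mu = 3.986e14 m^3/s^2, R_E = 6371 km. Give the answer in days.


a = R_E + alt = 6593.5000 km = 6.5935e+06 m
da_rev = 2*pi*rho*a^2/BC = 2*pi*1.521e-10*(6.5935e+06)^2/71.4 = 581.892677 m per revolution
N = H/da_rev = 37105.0000 m / 581.892677 m = 63.7661 revolutions
P = 2*pi*sqrt(a^3/mu) = 5328.2579 s
lifetime = N*P = 63.7661 * 5328.2579 = 339761.9818 s = 3.9324 days

3.9324 days


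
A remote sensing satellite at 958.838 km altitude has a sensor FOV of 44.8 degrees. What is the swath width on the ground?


FOV = 44.8 deg = 0.7819075 rad
swath = 2 * alt * tan(FOV/2) = 2 * 958.838 * tan(0.3909538)
swath = 2 * 958.838 * 0.4121703
swath = 790.4090 km

790.4090 km


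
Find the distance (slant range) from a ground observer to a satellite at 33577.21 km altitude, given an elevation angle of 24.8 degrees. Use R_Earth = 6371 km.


h = 33577.21 km, el = 24.8 deg
d = -R_E*sin(el) + sqrt((R_E*sin(el))^2 + 2*R_E*h + h^2)
d = -6371.0000*sin(0.4328417) + sqrt((6371.0000*0.4194521)^2 + 2*6371.0000*33577.21 + 33577.21^2)
d = 36855.0181 km

36855.0181 km
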